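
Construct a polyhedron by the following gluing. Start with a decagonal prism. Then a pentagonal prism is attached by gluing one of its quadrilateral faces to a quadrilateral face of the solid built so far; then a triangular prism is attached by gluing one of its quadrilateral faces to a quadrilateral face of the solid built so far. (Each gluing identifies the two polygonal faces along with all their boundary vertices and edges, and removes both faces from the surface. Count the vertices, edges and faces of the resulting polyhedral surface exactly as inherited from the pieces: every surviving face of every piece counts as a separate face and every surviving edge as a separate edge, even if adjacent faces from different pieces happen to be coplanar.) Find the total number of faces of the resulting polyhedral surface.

20

A decagonal prism: V=20, E=30, F=12.
Attach a pentagonal prism (V=10, E=15, F=7) along a 4-gon: merge 4 vertices and 4 edges, delete both glued faces → V=26, E=41, F=17.
Attach a triangular prism (V=6, E=9, F=5) along a 4-gon: merge 4 vertices and 4 edges, delete both glued faces → V=28, E=46, F=20.
Check: V − E + F = 28 − 46 + 20 = 2.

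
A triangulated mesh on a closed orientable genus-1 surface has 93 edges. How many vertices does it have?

31

χ = 2 − 2·1 = 0, and every face is a triangle so 3F = 2E.
F = 2E/3 = 62. Then V = 0 + E − F = 0 + 93 − 62 = 31.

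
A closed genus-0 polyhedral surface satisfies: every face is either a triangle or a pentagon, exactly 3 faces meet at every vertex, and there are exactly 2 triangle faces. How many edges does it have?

18

Let x be the number of pentagons; then F = 2 + x.
Edge–face incidences: 2E = 3·2 + 5·x = 6 + 5x.
Every vertex has degree 3, so 3V = 2E.
Euler: V − E + F = 2 ⇒ (2E)/3 − E + (2 + x) = 2.
Multiply by 6: 2·(2E) − 3·(2E) + 6·(2 + x) = 12, i.e. 12 + 6x − (6 + 5x) = 12.
Collecting terms: x + 6 = 12, so x = 6.
Then 2E = 6 + 5·6 = 36, so E = 18, V = 2E/3 = 12, F = 2 + 6 = 8.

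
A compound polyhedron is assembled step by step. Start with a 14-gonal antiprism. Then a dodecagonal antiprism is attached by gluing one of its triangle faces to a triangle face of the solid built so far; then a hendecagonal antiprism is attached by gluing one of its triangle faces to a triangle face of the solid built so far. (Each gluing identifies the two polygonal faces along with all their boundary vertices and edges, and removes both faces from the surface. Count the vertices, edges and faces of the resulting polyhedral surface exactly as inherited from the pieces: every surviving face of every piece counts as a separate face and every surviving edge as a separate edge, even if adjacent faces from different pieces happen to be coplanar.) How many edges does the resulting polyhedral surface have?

142

A 14-gonal antiprism: V=28, E=56, F=30.
Attach a dodecagonal antiprism (V=24, E=48, F=26) along a 3-gon: merge 3 vertices and 3 edges, delete both glued faces → V=49, E=101, F=54.
Attach a hendecagonal antiprism (V=22, E=44, F=24) along a 3-gon: merge 3 vertices and 3 edges, delete both glued faces → V=68, E=142, F=76.
Check: V − E + F = 68 − 142 + 76 = 2.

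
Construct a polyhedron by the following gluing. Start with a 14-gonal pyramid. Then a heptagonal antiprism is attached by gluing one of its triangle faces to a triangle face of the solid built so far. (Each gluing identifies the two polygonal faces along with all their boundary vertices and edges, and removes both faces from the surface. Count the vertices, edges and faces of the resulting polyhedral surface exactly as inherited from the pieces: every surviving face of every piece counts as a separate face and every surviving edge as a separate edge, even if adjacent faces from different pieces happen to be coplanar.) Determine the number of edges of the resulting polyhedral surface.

53

A 14-gonal pyramid: V=15, E=28, F=15.
Attach a heptagonal antiprism (V=14, E=28, F=16) along a 3-gon: merge 3 vertices and 3 edges, delete both glued faces → V=26, E=53, F=29.
Check: V − E + F = 26 − 53 + 29 = 2.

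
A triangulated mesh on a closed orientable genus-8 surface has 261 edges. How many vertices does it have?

73

χ = 2 − 2·8 = -14, and every face is a triangle so 3F = 2E.
F = 2E/3 = 174. Then V = -14 + E − F = -14 + 261 − 174 = 73.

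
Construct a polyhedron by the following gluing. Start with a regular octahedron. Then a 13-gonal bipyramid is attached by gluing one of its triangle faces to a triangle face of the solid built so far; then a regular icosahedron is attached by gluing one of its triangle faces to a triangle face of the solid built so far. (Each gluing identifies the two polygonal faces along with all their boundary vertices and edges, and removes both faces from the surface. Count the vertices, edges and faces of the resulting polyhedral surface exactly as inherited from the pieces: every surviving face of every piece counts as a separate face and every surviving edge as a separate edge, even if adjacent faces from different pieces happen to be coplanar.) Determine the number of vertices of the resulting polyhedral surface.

27

A regular octahedron: V=6, E=12, F=8.
Attach a 13-gonal bipyramid (V=15, E=39, F=26) along a 3-gon: merge 3 vertices and 3 edges, delete both glued faces → V=18, E=48, F=32.
Attach a regular icosahedron (V=12, E=30, F=20) along a 3-gon: merge 3 vertices and 3 edges, delete both glued faces → V=27, E=75, F=50.
Check: V − E + F = 27 − 75 + 50 = 2.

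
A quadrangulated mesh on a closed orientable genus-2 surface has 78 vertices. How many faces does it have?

80

χ = 2 − 2·2 = -2, and every face is a square so 4F = 2E.
V − E + F = -2 with E = 4F/2 gives 78 − (4/2 − 1)·F = -2, so F = 80 and E = 160.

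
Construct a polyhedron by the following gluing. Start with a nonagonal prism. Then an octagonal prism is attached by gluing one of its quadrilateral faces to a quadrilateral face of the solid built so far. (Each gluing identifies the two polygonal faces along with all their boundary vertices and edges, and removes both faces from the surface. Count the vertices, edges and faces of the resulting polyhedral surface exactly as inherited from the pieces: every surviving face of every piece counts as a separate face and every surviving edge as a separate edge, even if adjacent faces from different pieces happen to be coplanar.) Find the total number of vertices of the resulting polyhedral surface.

A nonagonal prism: V=18, E=27, F=11.
Attach an octagonal prism (V=16, E=24, F=10) along a 4-gon: merge 4 vertices and 4 edges, delete both glued faces → V=30, E=47, F=19.
Check: V − E + F = 30 − 47 + 19 = 2.

30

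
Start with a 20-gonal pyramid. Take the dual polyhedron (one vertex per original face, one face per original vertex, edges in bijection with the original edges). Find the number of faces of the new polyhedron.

21

The base solid has V = 21, E = 40, F = 21.
The dual swaps V and F and preserves E: V′ = F = 21, E′ = E = 40, F′ = V = 21.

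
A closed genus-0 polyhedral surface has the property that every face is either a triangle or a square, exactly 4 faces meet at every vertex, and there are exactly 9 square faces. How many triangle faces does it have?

Let x be the number of triangles; then F = 9 + x.
Edge–face incidences: 2E = 4·9 + 3·x = 36 + 3x.
Every vertex has degree 4, so 4V = 2E.
Euler: V − E + F = 2 ⇒ (2E)/4 − E + (9 + x) = 2.
Multiply by 8: 2·(2E) − 4·(2E) + 8·(9 + x) = 16, i.e. 72 + 8x − 2·(36 + 3x) = 16.
Collecting terms: 2x = 16, so x = 8.
Then 2E = 36 + 3·8 = 60, so E = 30, V = 2E/4 = 15, F = 9 + 8 = 17.

8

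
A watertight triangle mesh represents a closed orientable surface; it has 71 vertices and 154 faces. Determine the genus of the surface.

Every face is a triangle, so 2E = 3·154 = 462, giving E = 231.
χ = V − E + F = 71 − 231 + 154 = -6.
For a closed orientable surface χ = 2 − 2g, so g = (2 − (-6))/2 = 4.

4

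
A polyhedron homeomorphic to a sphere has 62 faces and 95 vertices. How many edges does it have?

155

Here V − E + F = 2.
E = V + F − (2) = 95 + 62 − (2) = 155.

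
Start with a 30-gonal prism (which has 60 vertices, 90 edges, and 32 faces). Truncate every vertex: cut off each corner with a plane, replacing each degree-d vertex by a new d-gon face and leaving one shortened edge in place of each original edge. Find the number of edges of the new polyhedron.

Truncation replaces each original edge-end by a new vertex, so V′ = 2E = 180.
Each original edge survives, and each old vertex of degree d contributes d new edges; summing degrees gives Σd = 2E, so E′ = E + 2E = 3E = 270.
Each original face survives and each original vertex becomes one new face: F′ = F + V = 92.

270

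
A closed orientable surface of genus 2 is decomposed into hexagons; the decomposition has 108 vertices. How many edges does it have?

165

χ = 2 − 2·2 = -2, and every face is a hexagon so 6F = 2E.
V − E + F = -2 with E = 6F/2 gives 108 − (6/2 − 1)·F = -2, so F = 55 and E = 165.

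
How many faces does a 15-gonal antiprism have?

32

An antiprism on an n-gon has two n-gon caps and 2n triangles: V = 2·15 = 30, E = 4·15 = 60, F = 2·15 + 2 = 32.
Check: V − E + F = 30 − 60 + 32 = 2.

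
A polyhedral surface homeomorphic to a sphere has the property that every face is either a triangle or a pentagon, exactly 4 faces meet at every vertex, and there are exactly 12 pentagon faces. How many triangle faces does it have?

Let x be the number of triangles; then F = 12 + x.
Edge–face incidences: 2E = 5·12 + 3·x = 60 + 3x.
Every vertex has degree 4, so 4V = 2E.
Euler: V − E + F = 2 ⇒ (2E)/4 − E + (12 + x) = 2.
Multiply by 8: 2·(2E) − 4·(2E) + 8·(12 + x) = 16, i.e. 96 + 8x − 2·(60 + 3x) = 16.
Collecting terms: 2x − 24 = 16, so 2x = 40, so x = 20.
Then 2E = 60 + 3·20 = 120, so E = 60, V = 2E/4 = 30, F = 12 + 20 = 32.

20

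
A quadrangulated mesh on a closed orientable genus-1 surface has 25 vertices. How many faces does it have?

χ = 2 − 2·1 = 0, and every face is a square so 4F = 2E.
V − E + F = 0 with E = 4F/2 gives 25 − (4/2 − 1)·F = 0, so F = 25 and E = 50.

25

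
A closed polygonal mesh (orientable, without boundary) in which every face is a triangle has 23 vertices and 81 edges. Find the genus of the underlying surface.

Every face is a triangle and each edge borders two faces, so 3F = 2·81, giving F = 54.
χ = V − E + F = 23 − 81 + 54 = -4.
For a closed orientable surface χ = 2 − 2g, so g = (2 − (-4))/2 = 3.

3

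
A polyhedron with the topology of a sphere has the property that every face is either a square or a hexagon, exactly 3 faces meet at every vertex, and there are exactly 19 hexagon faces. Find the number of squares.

6

Let x be the number of squares; then F = 19 + x.
Edge–face incidences: 2E = 6·19 + 4·x = 114 + 4x.
Every vertex has degree 3, so 3V = 2E.
Euler: V − E + F = 2 ⇒ (2E)/3 − E + (19 + x) = 2.
Multiply by 6: 2·(2E) − 3·(2E) + 6·(19 + x) = 12, i.e. 114 + 6x − (114 + 4x) = 12.
Collecting terms: 2x = 12, so x = 6.
Then 2E = 114 + 4·6 = 138, so E = 69, V = 2E/3 = 46, F = 19 + 6 = 25.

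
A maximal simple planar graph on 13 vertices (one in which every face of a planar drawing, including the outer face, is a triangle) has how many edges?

33

In a plane triangulation 3F = 2E and V − E + F = 2, so E = 3V − 6 = 3·13 − 6 = 33.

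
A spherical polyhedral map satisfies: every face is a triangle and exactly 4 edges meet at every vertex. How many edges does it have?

Each face has 3 edges and each edge borders two faces, so 2E = 3F.
Each vertex has degree 4, so 4V = 2E and hence V = 3F/4.
Euler: V − E + F = 2 ⇒ (3F/4) − (3F/2) + F = 2.
Multiply by 8: (6 − 12 + 8)F = 16, i.e. 2F = 16.
So F = 8, E = 3·8/2 = 12, V = 3·8/4 = 6.

12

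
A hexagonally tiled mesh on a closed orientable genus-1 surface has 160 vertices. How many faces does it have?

80

χ = 2 − 2·1 = 0, and every face is a hexagon so 6F = 2E.
V − E + F = 0 with E = 6F/2 gives 160 − (6/2 − 1)·F = 0, so F = 80 and E = 240.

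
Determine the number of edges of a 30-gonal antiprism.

An antiprism on an n-gon has two n-gon caps and 2n triangles: V = 2·30 = 60, E = 4·30 = 120, F = 2·30 + 2 = 62.
Check: V − E + F = 60 − 120 + 62 = 2.

120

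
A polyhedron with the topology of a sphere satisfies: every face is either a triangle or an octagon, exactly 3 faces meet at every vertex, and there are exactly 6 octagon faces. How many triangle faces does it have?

8

Let x be the number of triangles; then F = 6 + x.
Edge–face incidences: 2E = 8·6 + 3·x = 48 + 3x.
Every vertex has degree 3, so 3V = 2E.
Euler: V − E + F = 2 ⇒ (2E)/3 − E + (6 + x) = 2.
Multiply by 6: 2·(2E) − 3·(2E) + 6·(6 + x) = 12, i.e. 36 + 6x − (48 + 3x) = 12.
Collecting terms: 3x − 12 = 12, so 3x = 24, so x = 8.
Then 2E = 48 + 3·8 = 72, so E = 36, V = 2E/3 = 24, F = 6 + 8 = 14.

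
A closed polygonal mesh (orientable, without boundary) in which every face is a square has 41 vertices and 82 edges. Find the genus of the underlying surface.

1

Every face is a square and each edge borders two faces, so 4F = 2·82, giving F = 41.
χ = V − E + F = 41 − 82 + 41 = 0.
For a closed orientable surface χ = 2 − 2g, so g = (2 − (0))/2 = 1.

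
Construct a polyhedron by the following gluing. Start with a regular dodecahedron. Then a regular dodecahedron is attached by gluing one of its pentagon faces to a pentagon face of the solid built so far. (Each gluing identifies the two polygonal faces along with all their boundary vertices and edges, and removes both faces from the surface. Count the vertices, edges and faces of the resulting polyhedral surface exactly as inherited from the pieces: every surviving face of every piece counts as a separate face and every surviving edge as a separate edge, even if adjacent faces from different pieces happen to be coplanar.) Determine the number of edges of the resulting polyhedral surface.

55

A regular dodecahedron: V=20, E=30, F=12.
Attach a regular dodecahedron (V=20, E=30, F=12) along a 5-gon: merge 5 vertices and 5 edges, delete both glued faces → V=35, E=55, F=22.
Check: V − E + F = 35 − 55 + 22 = 2.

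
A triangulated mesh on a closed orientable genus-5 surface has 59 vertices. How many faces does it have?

χ = 2 − 2·5 = -8, and every face is a triangle so 3F = 2E.
V − E + F = -8 with E = 3F/2 gives 59 − (3/2 − 1)·F = -8, so F = 134 and E = 201.

134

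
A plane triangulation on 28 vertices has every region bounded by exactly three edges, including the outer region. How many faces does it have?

In a plane triangulation 3F = 2E and V − E + F = 2, so F = 2V − 4 = 2·28 − 4 = 52.

52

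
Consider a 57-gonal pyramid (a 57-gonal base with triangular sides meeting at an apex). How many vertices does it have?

58

A pyramid on an n-gon base has one n-gon and n triangles: V = 57 + 1 = 58, E = 2·57 = 114, F = 57 + 1 = 58.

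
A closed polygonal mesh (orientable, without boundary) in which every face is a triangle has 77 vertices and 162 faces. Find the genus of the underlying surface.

Every face is a triangle, so 2E = 3·162 = 486, giving E = 243.
χ = V − E + F = 77 − 243 + 162 = -4.
For a closed orientable surface χ = 2 − 2g, so g = (2 − (-4))/2 = 3.

3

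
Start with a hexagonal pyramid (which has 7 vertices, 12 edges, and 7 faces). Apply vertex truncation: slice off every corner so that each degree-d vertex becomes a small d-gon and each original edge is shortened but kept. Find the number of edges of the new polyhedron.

36

Truncation replaces each original edge-end by a new vertex, so V′ = 2E = 24.
Each original edge survives, and each old vertex of degree d contributes d new edges; summing degrees gives Σd = 2E, so E′ = E + 2E = 3E = 36.
Each original face survives and each original vertex becomes one new face: F′ = F + V = 14.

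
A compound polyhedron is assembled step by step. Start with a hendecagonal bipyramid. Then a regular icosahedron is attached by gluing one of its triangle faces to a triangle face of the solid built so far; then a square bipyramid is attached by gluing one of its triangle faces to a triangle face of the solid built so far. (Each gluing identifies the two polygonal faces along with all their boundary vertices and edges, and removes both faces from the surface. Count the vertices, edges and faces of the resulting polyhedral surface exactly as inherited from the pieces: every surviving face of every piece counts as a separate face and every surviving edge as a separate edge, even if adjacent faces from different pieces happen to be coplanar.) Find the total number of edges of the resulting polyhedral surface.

69

A hendecagonal bipyramid: V=13, E=33, F=22.
Attach a regular icosahedron (V=12, E=30, F=20) along a 3-gon: merge 3 vertices and 3 edges, delete both glued faces → V=22, E=60, F=40.
Attach a square bipyramid (V=6, E=12, F=8) along a 3-gon: merge 3 vertices and 3 edges, delete both glued faces → V=25, E=69, F=46.
Check: V − E + F = 25 − 69 + 46 = 2.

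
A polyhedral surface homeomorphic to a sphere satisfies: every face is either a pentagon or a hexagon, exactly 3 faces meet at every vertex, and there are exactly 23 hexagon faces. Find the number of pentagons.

12

Let x be the number of pentagons; then F = 23 + x.
Edge–face incidences: 2E = 6·23 + 5·x = 138 + 5x.
Every vertex has degree 3, so 3V = 2E.
Euler: V − E + F = 2 ⇒ (2E)/3 − E + (23 + x) = 2.
Multiply by 6: 2·(2E) − 3·(2E) + 6·(23 + x) = 12, i.e. 138 + 6x − (138 + 5x) = 12.
Collecting terms: x = 12.
Then 2E = 138 + 5·12 = 198, so E = 99, V = 2E/3 = 66, F = 23 + 12 = 35.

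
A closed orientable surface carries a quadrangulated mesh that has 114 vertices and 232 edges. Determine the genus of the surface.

Every face is a square and each edge borders two faces, so 4F = 2·232, giving F = 116.
χ = V − E + F = 114 − 232 + 116 = -2.
For a closed orientable surface χ = 2 − 2g, so g = (2 − (-2))/2 = 2.

2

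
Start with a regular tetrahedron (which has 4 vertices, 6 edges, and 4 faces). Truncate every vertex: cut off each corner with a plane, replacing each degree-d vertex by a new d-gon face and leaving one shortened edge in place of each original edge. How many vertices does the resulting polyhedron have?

12

Truncation replaces each original edge-end by a new vertex, so V′ = 2E = 12.
Each original edge survives, and each old vertex of degree d contributes d new edges; summing degrees gives Σd = 2E, so E′ = E + 2E = 3E = 18.
Each original face survives and each original vertex becomes one new face: F′ = F + V = 8.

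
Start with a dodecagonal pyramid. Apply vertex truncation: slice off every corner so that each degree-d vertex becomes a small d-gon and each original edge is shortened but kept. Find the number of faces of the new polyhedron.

26

The base solid has V = 13, E = 24, F = 13.
Truncation replaces each original edge-end by a new vertex, so V′ = 2E = 48.
Each original edge survives, and each old vertex of degree d contributes d new edges; summing degrees gives Σd = 2E, so E′ = E + 2E = 3E = 72.
Each original face survives and each original vertex becomes one new face: F′ = F + V = 26.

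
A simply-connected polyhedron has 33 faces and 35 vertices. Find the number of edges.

66

Here V − E + F = 2.
E = V + F − (2) = 35 + 33 − (2) = 66.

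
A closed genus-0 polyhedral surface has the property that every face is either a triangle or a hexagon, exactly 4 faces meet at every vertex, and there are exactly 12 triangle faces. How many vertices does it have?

12

Let x be the number of hexagons; then F = 12 + x.
Edge–face incidences: 2E = 3·12 + 6·x = 36 + 6x.
Every vertex has degree 4, so 4V = 2E.
Euler: V − E + F = 2 ⇒ (2E)/4 − E + (12 + x) = 2.
Multiply by 8: 2·(2E) − 4·(2E) + 8·(12 + x) = 16, i.e. 96 + 8x − 2·(36 + 6x) = 16.
Collecting terms: −4x + 24 = 16, so −4x = −8, so x = 2.
Then 2E = 36 + 6·2 = 48, so E = 24, V = 2E/4 = 12, F = 12 + 2 = 14.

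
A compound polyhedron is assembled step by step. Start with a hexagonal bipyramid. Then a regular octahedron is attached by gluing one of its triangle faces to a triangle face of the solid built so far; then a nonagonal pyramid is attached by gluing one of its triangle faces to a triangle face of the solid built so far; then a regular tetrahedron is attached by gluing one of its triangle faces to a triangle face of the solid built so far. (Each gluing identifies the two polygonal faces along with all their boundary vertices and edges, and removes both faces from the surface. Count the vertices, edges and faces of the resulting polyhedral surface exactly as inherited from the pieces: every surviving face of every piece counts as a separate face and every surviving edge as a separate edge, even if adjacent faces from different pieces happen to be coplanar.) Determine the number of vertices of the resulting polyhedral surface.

19

A hexagonal bipyramid: V=8, E=18, F=12.
Attach a regular octahedron (V=6, E=12, F=8) along a 3-gon: merge 3 vertices and 3 edges, delete both glued faces → V=11, E=27, F=18.
Attach a nonagonal pyramid (V=10, E=18, F=10) along a 3-gon: merge 3 vertices and 3 edges, delete both glued faces → V=18, E=42, F=26.
Attach a regular tetrahedron (V=4, E=6, F=4) along a 3-gon: merge 3 vertices and 3 edges, delete both glued faces → V=19, E=45, F=28.
Check: V − E + F = 19 − 45 + 28 = 2.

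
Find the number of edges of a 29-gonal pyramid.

A pyramid on an n-gon base has one n-gon and n triangles: V = 29 + 1 = 30, E = 2·29 = 58, F = 29 + 1 = 30.

58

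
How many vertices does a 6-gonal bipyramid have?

8

A bipyramid over an n-gon has 2n triangular faces and n + 2 vertices: V = 6 + 2 = 8, E = 3·6 = 18, F = 2·6 = 12.
Check: V − E + F = 8 − 18 + 12 = 2.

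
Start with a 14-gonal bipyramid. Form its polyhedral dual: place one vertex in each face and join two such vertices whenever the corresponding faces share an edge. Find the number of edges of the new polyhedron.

The base solid has V = 16, E = 42, F = 28.
The dual swaps V and F and preserves E: V′ = F = 28, E′ = E = 42, F′ = V = 16.

42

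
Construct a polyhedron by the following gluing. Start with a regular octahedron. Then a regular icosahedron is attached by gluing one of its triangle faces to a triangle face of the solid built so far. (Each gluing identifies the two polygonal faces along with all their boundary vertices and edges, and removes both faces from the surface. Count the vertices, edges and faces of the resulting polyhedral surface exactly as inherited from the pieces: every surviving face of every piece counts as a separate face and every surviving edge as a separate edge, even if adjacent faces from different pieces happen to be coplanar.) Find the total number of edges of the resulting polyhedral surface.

39

A regular octahedron: V=6, E=12, F=8.
Attach a regular icosahedron (V=12, E=30, F=20) along a 3-gon: merge 3 vertices and 3 edges, delete both glued faces → V=15, E=39, F=26.
Check: V − E + F = 15 − 39 + 26 = 2.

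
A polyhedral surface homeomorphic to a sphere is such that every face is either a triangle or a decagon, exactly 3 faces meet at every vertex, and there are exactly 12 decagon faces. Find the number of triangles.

20

Let x be the number of triangles; then F = 12 + x.
Edge–face incidences: 2E = 10·12 + 3·x = 120 + 3x.
Every vertex has degree 3, so 3V = 2E.
Euler: V − E + F = 2 ⇒ (2E)/3 − E + (12 + x) = 2.
Multiply by 6: 2·(2E) − 3·(2E) + 6·(12 + x) = 12, i.e. 72 + 6x − (120 + 3x) = 12.
Collecting terms: 3x − 48 = 12, so 3x = 60, so x = 20.
Then 2E = 120 + 3·20 = 180, so E = 90, V = 2E/3 = 60, F = 12 + 20 = 32.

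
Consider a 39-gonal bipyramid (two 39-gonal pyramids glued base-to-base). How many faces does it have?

78

A bipyramid over an n-gon has 2n triangular faces and n + 2 vertices: V = 39 + 2 = 41, E = 3·39 = 117, F = 2·39 = 78.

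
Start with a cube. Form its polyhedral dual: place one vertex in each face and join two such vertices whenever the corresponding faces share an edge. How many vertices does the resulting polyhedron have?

6

The base solid has V = 8, E = 12, F = 6.
The dual swaps V and F and preserves E: V′ = F = 6, E′ = E = 12, F′ = V = 8.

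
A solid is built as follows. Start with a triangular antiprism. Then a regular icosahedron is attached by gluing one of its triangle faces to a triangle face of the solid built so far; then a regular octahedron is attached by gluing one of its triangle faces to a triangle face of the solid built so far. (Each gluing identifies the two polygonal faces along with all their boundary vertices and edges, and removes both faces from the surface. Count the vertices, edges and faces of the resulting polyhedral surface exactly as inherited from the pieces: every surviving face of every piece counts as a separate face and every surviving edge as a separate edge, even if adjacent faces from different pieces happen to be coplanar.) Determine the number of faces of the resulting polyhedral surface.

32

A triangular antiprism: V=6, E=12, F=8.
Attach a regular icosahedron (V=12, E=30, F=20) along a 3-gon: merge 3 vertices and 3 edges, delete both glued faces → V=15, E=39, F=26.
Attach a regular octahedron (V=6, E=12, F=8) along a 3-gon: merge 3 vertices and 3 edges, delete both glued faces → V=18, E=48, F=32.
Check: V − E + F = 18 − 48 + 32 = 2.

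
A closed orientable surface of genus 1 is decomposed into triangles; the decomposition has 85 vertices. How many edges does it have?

255

χ = 2 − 2·1 = 0, and every face is a triangle so 3F = 2E.
V − E + F = 0 with E = 3F/2 gives 85 − (3/2 − 1)·F = 0, so F = 170 and E = 255.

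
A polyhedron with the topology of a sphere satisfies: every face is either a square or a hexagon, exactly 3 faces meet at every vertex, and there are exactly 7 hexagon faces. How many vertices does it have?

22

Let x be the number of squares; then F = 7 + x.
Edge–face incidences: 2E = 6·7 + 4·x = 42 + 4x.
Every vertex has degree 3, so 3V = 2E.
Euler: V − E + F = 2 ⇒ (2E)/3 − E + (7 + x) = 2.
Multiply by 6: 2·(2E) − 3·(2E) + 6·(7 + x) = 12, i.e. 42 + 6x − (42 + 4x) = 12.
Collecting terms: 2x = 12, so x = 6.
Then 2E = 42 + 4·6 = 66, so E = 33, V = 2E/3 = 22, F = 7 + 6 = 13.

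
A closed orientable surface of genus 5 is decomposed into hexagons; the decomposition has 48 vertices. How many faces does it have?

28

χ = 2 − 2·5 = -8, and every face is a hexagon so 6F = 2E.
V − E + F = -8 with E = 6F/2 gives 48 − (6/2 − 1)·F = -8, so F = 28 and E = 84.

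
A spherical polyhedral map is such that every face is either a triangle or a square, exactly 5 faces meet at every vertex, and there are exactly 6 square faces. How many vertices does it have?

24

Let x be the number of triangles; then F = 6 + x.
Edge–face incidences: 2E = 4·6 + 3·x = 24 + 3x.
Every vertex has degree 5, so 5V = 2E.
Euler: V − E + F = 2 ⇒ (2E)/5 − E + (6 + x) = 2.
Multiply by 10: 2·(2E) − 5·(2E) + 10·(6 + x) = 20, i.e. 60 + 10x − 3·(24 + 3x) = 20.
Collecting terms: x − 12 = 20, so x = 32.
Then 2E = 24 + 3·32 = 120, so E = 60, V = 2E/5 = 24, F = 6 + 32 = 38.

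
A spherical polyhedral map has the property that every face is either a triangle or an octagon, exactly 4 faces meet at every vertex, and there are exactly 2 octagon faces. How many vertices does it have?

Let x be the number of triangles; then F = 2 + x.
Edge–face incidences: 2E = 8·2 + 3·x = 16 + 3x.
Every vertex has degree 4, so 4V = 2E.
Euler: V − E + F = 2 ⇒ (2E)/4 − E + (2 + x) = 2.
Multiply by 8: 2·(2E) − 4·(2E) + 8·(2 + x) = 16, i.e. 16 + 8x − 2·(16 + 3x) = 16.
Collecting terms: 2x − 16 = 16, so 2x = 32, so x = 16.
Then 2E = 16 + 3·16 = 64, so E = 32, V = 2E/4 = 16, F = 2 + 16 = 18.

16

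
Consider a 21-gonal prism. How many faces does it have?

23

A prism on an n-gon has two n-gon bases and n rectangular sides: V = 2·21 = 42, E = 3·21 = 63, F = 21 + 2 = 23.
Check: V − E + F = 42 − 63 + 23 = 2.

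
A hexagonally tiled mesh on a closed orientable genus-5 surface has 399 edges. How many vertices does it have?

χ = 2 − 2·5 = -8, and every face is a hexagon so 6F = 2E.
F = 2E/6 = 133. Then V = -8 + E − F = -8 + 399 − 133 = 258.

258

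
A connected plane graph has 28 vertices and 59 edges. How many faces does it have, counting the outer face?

33

Euler's formula for a connected plane graph: V − E + F = 2, so F = 2 − 28 + 59 = 33.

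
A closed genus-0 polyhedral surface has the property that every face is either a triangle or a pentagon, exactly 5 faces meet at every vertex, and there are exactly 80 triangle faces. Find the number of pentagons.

12

Let x be the number of pentagons; then F = 80 + x.
Edge–face incidences: 2E = 3·80 + 5·x = 240 + 5x.
Every vertex has degree 5, so 5V = 2E.
Euler: V − E + F = 2 ⇒ (2E)/5 − E + (80 + x) = 2.
Multiply by 10: 2·(2E) − 5·(2E) + 10·(80 + x) = 20, i.e. 800 + 10x − 3·(240 + 5x) = 20.
Collecting terms: −5x + 80 = 20, so −5x = −60, so x = 12.
Then 2E = 240 + 5·12 = 300, so E = 150, V = 2E/5 = 60, F = 80 + 12 = 92.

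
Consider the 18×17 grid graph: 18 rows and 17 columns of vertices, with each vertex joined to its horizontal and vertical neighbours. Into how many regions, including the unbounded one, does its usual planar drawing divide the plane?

The grid has V = 18·17 = 306 vertices and E = 18·16 + 17·17 = 577 edges.
F = 2 − V + E = 2 − 306 + 577 = 273.

273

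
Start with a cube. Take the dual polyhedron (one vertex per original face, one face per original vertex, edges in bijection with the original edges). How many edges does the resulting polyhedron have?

12

The base solid has V = 8, E = 12, F = 6.
The dual swaps V and F and preserves E: V′ = F = 6, E′ = E = 12, F′ = V = 8.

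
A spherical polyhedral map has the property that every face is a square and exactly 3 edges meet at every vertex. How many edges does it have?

Each face has 4 edges and each edge borders two faces, so 2E = 4F.
Each vertex has degree 3, so 3V = 2E and hence V = 4F/3.
Euler: V − E + F = 2 ⇒ (4F/3) − (4F/2) + F = 2.
Multiply by 6: (8 − 12 + 6)F = 12, i.e. 2F = 12.
So F = 6, E = 4·6/2 = 12, V = 4·6/3 = 8.

12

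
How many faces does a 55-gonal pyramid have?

56

A pyramid on an n-gon base has one n-gon and n triangles: V = 55 + 1 = 56, E = 2·55 = 110, F = 55 + 1 = 56.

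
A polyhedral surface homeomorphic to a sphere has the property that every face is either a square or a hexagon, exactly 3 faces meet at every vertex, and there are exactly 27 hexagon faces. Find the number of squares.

Let x be the number of squares; then F = 27 + x.
Edge–face incidences: 2E = 6·27 + 4·x = 162 + 4x.
Every vertex has degree 3, so 3V = 2E.
Euler: V − E + F = 2 ⇒ (2E)/3 − E + (27 + x) = 2.
Multiply by 6: 2·(2E) − 3·(2E) + 6·(27 + x) = 12, i.e. 162 + 6x − (162 + 4x) = 12.
Collecting terms: 2x = 12, so x = 6.
Then 2E = 162 + 4·6 = 186, so E = 93, V = 2E/3 = 62, F = 27 + 6 = 33.

6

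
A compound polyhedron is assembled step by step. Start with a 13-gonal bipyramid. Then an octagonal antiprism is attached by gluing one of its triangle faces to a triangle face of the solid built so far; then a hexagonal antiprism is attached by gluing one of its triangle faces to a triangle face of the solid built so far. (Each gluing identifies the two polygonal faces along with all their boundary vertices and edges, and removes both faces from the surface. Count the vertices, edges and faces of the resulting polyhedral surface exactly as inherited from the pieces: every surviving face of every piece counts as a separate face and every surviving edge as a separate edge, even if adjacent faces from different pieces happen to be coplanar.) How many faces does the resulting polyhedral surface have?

A 13-gonal bipyramid: V=15, E=39, F=26.
Attach an octagonal antiprism (V=16, E=32, F=18) along a 3-gon: merge 3 vertices and 3 edges, delete both glued faces → V=28, E=68, F=42.
Attach a hexagonal antiprism (V=12, E=24, F=14) along a 3-gon: merge 3 vertices and 3 edges, delete both glued faces → V=37, E=89, F=54.
Check: V − E + F = 37 − 89 + 54 = 2.

54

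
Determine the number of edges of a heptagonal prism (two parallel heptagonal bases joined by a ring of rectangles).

21

A prism on an n-gon has two n-gon bases and n rectangular sides: V = 2·7 = 14, E = 3·7 = 21, F = 7 + 2 = 9.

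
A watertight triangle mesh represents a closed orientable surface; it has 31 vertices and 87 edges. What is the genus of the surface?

Every face is a triangle and each edge borders two faces, so 3F = 2·87, giving F = 58.
χ = V − E + F = 31 − 87 + 58 = 2.
For a closed orientable surface χ = 2 − 2g, so g = (2 − (2))/2 = 0.

0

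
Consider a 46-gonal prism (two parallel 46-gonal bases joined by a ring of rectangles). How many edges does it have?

A prism on an n-gon has two n-gon bases and n rectangular sides: V = 2·46 = 92, E = 3·46 = 138, F = 46 + 2 = 48.

138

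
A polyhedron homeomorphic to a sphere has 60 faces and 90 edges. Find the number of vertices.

Here V − E + F = 2.
V = 2 + E − F = 2 + 90 − 60 = 32.

32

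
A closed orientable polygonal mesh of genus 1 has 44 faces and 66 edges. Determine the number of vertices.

22

For a closed orientable surface of genus 1, χ = 2 − 2·1 = 0.
V = 0 + E − F = 0 + 66 − 44 = 22.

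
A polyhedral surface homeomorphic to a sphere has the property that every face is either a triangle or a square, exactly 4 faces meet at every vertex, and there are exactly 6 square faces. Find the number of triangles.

8

Let x be the number of triangles; then F = 6 + x.
Edge–face incidences: 2E = 4·6 + 3·x = 24 + 3x.
Every vertex has degree 4, so 4V = 2E.
Euler: V − E + F = 2 ⇒ (2E)/4 − E + (6 + x) = 2.
Multiply by 8: 2·(2E) − 4·(2E) + 8·(6 + x) = 16, i.e. 48 + 8x − 2·(24 + 3x) = 16.
Collecting terms: 2x = 16, so x = 8.
Then 2E = 24 + 3·8 = 48, so E = 24, V = 2E/4 = 12, F = 6 + 8 = 14.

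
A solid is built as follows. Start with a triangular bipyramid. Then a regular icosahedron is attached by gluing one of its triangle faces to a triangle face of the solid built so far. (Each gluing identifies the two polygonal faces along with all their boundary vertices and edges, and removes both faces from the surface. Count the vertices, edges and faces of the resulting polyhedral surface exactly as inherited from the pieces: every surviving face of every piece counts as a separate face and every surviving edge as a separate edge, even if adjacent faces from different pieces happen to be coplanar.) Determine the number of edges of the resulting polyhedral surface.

A triangular bipyramid: V=5, E=9, F=6.
Attach a regular icosahedron (V=12, E=30, F=20) along a 3-gon: merge 3 vertices and 3 edges, delete both glued faces → V=14, E=36, F=24.
Check: V − E + F = 14 − 36 + 24 = 2.

36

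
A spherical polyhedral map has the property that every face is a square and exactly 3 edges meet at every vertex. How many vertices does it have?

Each face has 4 edges and each edge borders two faces, so 2E = 4F.
Each vertex has degree 3, so 3V = 2E and hence V = 4F/3.
Euler: V − E + F = 2 ⇒ (4F/3) − (4F/2) + F = 2.
Multiply by 6: (8 − 12 + 6)F = 12, i.e. 2F = 12.
So F = 6, E = 4·6/2 = 12, V = 4·6/3 = 8.

8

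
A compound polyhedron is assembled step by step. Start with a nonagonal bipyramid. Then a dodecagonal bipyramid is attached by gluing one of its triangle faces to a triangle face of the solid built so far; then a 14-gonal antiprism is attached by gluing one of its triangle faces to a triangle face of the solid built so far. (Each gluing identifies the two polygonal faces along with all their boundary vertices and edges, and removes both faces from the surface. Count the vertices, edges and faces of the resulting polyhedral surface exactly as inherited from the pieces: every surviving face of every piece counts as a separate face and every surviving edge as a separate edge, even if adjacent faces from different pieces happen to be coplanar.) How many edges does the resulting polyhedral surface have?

113

A nonagonal bipyramid: V=11, E=27, F=18.
Attach a dodecagonal bipyramid (V=14, E=36, F=24) along a 3-gon: merge 3 vertices and 3 edges, delete both glued faces → V=22, E=60, F=40.
Attach a 14-gonal antiprism (V=28, E=56, F=30) along a 3-gon: merge 3 vertices and 3 edges, delete both glued faces → V=47, E=113, F=68.
Check: V − E + F = 47 − 113 + 68 = 2.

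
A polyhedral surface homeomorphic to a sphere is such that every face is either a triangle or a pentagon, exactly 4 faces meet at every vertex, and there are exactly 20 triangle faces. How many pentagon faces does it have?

Let x be the number of pentagons; then F = 20 + x.
Edge–face incidences: 2E = 3·20 + 5·x = 60 + 5x.
Every vertex has degree 4, so 4V = 2E.
Euler: V − E + F = 2 ⇒ (2E)/4 − E + (20 + x) = 2.
Multiply by 8: 2·(2E) − 4·(2E) + 8·(20 + x) = 16, i.e. 160 + 8x − 2·(60 + 5x) = 16.
Collecting terms: −2x + 40 = 16, so −2x = −24, so x = 12.
Then 2E = 60 + 5·12 = 120, so E = 60, V = 2E/4 = 30, F = 20 + 12 = 32.

12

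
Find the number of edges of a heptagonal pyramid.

A pyramid on an n-gon base has one n-gon and n triangles: V = 7 + 1 = 8, E = 2·7 = 14, F = 7 + 1 = 8.
Check: V − E + F = 8 − 14 + 8 = 2.

14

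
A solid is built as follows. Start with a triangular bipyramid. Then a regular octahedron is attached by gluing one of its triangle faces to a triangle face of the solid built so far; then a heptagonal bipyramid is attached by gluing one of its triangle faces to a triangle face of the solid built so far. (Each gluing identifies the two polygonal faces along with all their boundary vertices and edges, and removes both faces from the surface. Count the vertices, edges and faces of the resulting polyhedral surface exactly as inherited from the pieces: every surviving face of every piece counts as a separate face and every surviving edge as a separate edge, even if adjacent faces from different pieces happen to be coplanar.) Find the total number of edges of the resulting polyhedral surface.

36

A triangular bipyramid: V=5, E=9, F=6.
Attach a regular octahedron (V=6, E=12, F=8) along a 3-gon: merge 3 vertices and 3 edges, delete both glued faces → V=8, E=18, F=12.
Attach a heptagonal bipyramid (V=9, E=21, F=14) along a 3-gon: merge 3 vertices and 3 edges, delete both glued faces → V=14, E=36, F=24.
Check: V − E + F = 14 − 36 + 24 = 2.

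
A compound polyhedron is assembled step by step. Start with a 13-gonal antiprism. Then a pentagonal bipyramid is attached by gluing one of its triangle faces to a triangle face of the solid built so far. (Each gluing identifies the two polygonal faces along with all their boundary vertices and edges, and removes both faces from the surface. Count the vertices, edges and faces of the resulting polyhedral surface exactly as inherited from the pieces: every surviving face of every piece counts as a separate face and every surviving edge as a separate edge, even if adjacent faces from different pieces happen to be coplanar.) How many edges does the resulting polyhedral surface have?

64

A 13-gonal antiprism: V=26, E=52, F=28.
Attach a pentagonal bipyramid (V=7, E=15, F=10) along a 3-gon: merge 3 vertices and 3 edges, delete both glued faces → V=30, E=64, F=36.
Check: V − E + F = 30 − 64 + 36 = 2.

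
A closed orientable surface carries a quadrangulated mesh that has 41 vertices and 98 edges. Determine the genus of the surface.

Every face is a square and each edge borders two faces, so 4F = 2·98, giving F = 49.
χ = V − E + F = 41 − 98 + 49 = -8.
For a closed orientable surface χ = 2 − 2g, so g = (2 − (-8))/2 = 5.

5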